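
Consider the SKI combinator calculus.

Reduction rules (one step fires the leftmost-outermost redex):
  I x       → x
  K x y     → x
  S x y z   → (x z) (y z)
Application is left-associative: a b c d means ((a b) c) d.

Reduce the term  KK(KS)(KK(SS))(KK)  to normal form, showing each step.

Answer: normal form = K  (in 3 steps)

Derivation:
  start: KK(KS)(KK(SS))(KK)
  step 1: K(KK(SS))(KK)
  step 2: KK(SS)
  step 3: K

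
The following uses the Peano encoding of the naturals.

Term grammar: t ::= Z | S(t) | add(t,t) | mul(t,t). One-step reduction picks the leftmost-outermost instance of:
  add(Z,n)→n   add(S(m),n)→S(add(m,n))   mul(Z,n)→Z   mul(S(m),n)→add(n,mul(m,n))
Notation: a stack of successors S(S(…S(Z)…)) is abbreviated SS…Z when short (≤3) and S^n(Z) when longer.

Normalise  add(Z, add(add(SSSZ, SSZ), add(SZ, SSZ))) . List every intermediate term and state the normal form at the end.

  start: add(Z, add(add(SSSZ, SSZ), add(SZ, SSZ)))
  step 1: add(add(SSSZ, SSZ), add(SZ, SSZ))
  step 2: add(S(add(SSZ, SSZ)), add(SZ, SSZ))
  step 3: S(add(add(SSZ, SSZ), add(SZ, SSZ)))
  step 4: S(add(S(add(SZ, SSZ)), add(SZ, SSZ)))
  step 5: S(S(add(add(SZ, SSZ), add(SZ, SSZ))))
  step 6: S(S(add(S(add(Z, SSZ)), add(SZ, SSZ))))
  step 7: S(S(S(add(add(Z, SSZ), add(SZ, SSZ)))))
  step 8: S(S(S(add(SSZ, add(SZ, SSZ)))))
  step 9: S(S(S(S(add(SZ, add(SZ, SSZ))))))
  step 10: S(S(S(S(S(add(Z, add(SZ, SSZ)))))))
  step 11: S(S(S(S(S(add(SZ, SSZ))))))
  step 12: S(S(S(S(S(S(add(Z, SSZ)))))))
  step 13: S^8(Z)

Answer: normal form = S^8(Z)  (in 13 steps)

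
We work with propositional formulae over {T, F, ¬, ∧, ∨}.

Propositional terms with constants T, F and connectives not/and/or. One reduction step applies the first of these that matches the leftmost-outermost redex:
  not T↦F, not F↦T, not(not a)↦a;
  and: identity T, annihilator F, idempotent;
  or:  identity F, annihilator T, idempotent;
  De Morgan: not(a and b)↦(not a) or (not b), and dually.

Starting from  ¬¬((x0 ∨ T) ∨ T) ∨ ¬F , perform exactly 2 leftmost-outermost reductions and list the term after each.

  start: ¬¬((x0 ∨ T) ∨ T) ∨ ¬F
  step 1: ((x0 ∨ T) ∨ T) ∨ ¬F
  step 2: T ∨ ¬F

Answer: after 2 steps: T ∨ ¬F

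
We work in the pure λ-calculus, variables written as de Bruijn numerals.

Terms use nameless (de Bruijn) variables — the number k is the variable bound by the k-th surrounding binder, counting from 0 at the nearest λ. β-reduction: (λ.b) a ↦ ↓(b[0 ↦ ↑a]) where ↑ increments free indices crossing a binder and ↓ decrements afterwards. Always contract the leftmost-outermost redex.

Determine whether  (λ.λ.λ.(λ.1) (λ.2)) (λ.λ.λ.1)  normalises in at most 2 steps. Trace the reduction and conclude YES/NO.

  start: (λ.λ.λ.(λ.1) (λ.2)) (λ.λ.λ.1)
  [1] λ.λ.(λ.1) (λ.2)
  [2] λ.λ.0

Answer: YES — reaches normal form λ.λ.0 in 2 ≤ 2 steps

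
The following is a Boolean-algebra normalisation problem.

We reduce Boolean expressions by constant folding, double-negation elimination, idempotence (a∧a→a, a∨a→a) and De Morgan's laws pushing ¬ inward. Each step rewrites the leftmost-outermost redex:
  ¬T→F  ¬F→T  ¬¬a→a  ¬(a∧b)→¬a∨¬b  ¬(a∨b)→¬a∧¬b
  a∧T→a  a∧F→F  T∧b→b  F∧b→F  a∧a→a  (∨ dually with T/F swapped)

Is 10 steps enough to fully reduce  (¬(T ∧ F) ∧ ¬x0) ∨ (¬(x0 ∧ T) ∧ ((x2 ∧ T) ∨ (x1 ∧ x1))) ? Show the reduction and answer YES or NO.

Answer: YES — reaches normal form ¬x0 ∨ (¬x0 ∧ (x2 ∨ x1)) in 10 ≤ 10 steps

Reduction:
  start: (¬(T ∧ F) ∧ ¬x0) ∨ (¬(x0 ∧ T) ∧ ((x2 ∧ T) ∨ (x1 ∧ x1)))
  →1  ((¬T ∨ ¬F) ∧ ¬x0) ∨ (¬(x0 ∧ T) ∧ ((x2 ∧ T) ∨ (x1 ∧ x1)))
  →2  ((F ∨ ¬F) ∧ ¬x0) ∨ (¬(x0 ∧ T) ∧ ((x2 ∧ T) ∨ (x1 ∧ x1)))
  →3  (¬F ∧ ¬x0) ∨ (¬(x0 ∧ T) ∧ ((x2 ∧ T) ∨ (x1 ∧ x1)))
  →4  (T ∧ ¬x0) ∨ (¬(x0 ∧ T) ∧ ((x2 ∧ T) ∨ (x1 ∧ x1)))
  →5  ¬x0 ∨ (¬(x0 ∧ T) ∧ ((x2 ∧ T) ∨ (x1 ∧ x1)))
  →6  ¬x0 ∨ ((¬x0 ∨ ¬T) ∧ ((x2 ∧ T) ∨ (x1 ∧ x1)))
  →7  ¬x0 ∨ ((¬x0 ∨ F) ∧ ((x2 ∧ T) ∨ (x1 ∧ x1)))
  →8  ¬x0 ∨ (¬x0 ∧ ((x2 ∧ T) ∨ (x1 ∧ x1)))
  →9  ¬x0 ∨ (¬x0 ∧ (x2 ∨ (x1 ∧ x1)))
  →10  ¬x0 ∨ (¬x0 ∧ (x2 ∨ x1))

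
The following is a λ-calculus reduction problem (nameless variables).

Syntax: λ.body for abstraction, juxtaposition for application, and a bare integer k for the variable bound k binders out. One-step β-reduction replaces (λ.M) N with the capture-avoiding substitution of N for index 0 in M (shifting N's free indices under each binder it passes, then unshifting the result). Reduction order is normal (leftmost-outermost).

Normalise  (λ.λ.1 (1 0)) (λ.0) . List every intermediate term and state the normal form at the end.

Answer: normal form = λ.0  (in 3 steps)

Reduction:
  start: (λ.λ.1 (1 0)) (λ.0)
  step 1: λ.(λ.0) ((λ.0) 0)
  step 2: λ.(λ.0) 0
  step 3: λ.0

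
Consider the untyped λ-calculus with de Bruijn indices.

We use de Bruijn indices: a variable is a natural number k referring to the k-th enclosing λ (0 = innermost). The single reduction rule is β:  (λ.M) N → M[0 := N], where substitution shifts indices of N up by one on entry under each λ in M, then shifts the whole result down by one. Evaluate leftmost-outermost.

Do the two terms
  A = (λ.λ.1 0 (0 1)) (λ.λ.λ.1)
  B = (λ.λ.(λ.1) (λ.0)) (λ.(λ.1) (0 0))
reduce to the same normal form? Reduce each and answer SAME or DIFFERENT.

Term A:
  start: (λ.λ.1 0 (0 1)) (λ.λ.λ.1)
  [1] λ.(λ.λ.λ.1) 0 (0 (λ.λ.λ.1))
  [2] λ.(λ.λ.1) (0 (λ.λ.λ.1))
  [3] λ.λ.1 (λ.λ.λ.1)

Term B:
  start: (λ.λ.(λ.1) (λ.0)) (λ.(λ.1) (0 0))
  [1] λ.(λ.1) (λ.0)
  [2] λ.0

Answer: DIFFERENT — A ⇓ λ.λ.1 (λ.λ.λ.1), B ⇓ λ.0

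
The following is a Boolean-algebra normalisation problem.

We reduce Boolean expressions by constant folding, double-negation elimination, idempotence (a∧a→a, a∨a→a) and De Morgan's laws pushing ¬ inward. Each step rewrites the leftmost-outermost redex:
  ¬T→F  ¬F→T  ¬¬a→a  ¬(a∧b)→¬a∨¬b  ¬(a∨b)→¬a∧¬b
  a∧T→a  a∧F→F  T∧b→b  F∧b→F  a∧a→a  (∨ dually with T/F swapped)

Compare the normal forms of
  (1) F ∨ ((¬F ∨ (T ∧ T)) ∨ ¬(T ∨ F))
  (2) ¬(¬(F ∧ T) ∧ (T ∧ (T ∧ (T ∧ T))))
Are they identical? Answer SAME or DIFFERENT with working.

Answer: DIFFERENT — A ⇓ T, B ⇓ F

Derivation:
Term A:
  start: F ∨ ((¬F ∨ (T ∧ T)) ∨ ¬(T ∨ F))
  →1  (¬F ∨ (T ∧ T)) ∨ ¬(T ∨ F)
  →2  (T ∨ (T ∧ T)) ∨ ¬(T ∨ F)
  →3  T ∨ ¬(T ∨ F)
  →4  T

Term B:
  start: ¬(¬(F ∧ T) ∧ (T ∧ (T ∧ (T ∧ T))))
  →1  ¬¬(F ∧ T) ∨ ¬(T ∧ (T ∧ (T ∧ T)))
  →2  (F ∧ T) ∨ ¬(T ∧ (T ∧ (T ∧ T)))
  →3  F ∨ ¬(T ∧ (T ∧ (T ∧ T)))
  →4  ¬(T ∧ (T ∧ (T ∧ T)))
  →5  ¬T ∨ ¬(T ∧ (T ∧ T))
  →6  F ∨ ¬(T ∧ (T ∧ T))
  →7  ¬(T ∧ (T ∧ T))
  →8  ¬T ∨ ¬(T ∧ T)
  →9  F ∨ ¬(T ∧ T)
  →10  ¬(T ∧ T)
  →11  ¬T ∨ ¬T
  →12  ¬T
  →13  F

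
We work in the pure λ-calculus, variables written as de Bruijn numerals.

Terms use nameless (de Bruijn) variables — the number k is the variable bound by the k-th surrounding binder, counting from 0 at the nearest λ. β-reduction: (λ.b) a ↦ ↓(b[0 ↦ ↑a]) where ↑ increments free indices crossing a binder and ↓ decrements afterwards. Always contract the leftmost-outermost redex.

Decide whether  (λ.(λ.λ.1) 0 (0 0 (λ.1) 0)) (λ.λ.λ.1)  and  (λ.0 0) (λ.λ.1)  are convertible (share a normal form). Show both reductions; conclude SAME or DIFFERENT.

Answer: SAME — A ⇓ λ.λ.λ.1, B ⇓ λ.λ.λ.1

Reduction:
Term A:
  start: (λ.(λ.λ.1) 0 (0 0 (λ.1) 0)) (λ.λ.λ.1)
  step 1: (λ.λ.1) (λ.λ.λ.1) ((λ.λ.λ.1) (λ.λ.λ.1) (λ.λ.λ.λ.1) (λ.λ.λ.1))
  step 2: (λ.λ.λ.λ.1) ((λ.λ.λ.1) (λ.λ.λ.1) (λ.λ.λ.λ.1) (λ.λ.λ.1))
  step 3: λ.λ.λ.1

Term B:
  start: (λ.0 0) (λ.λ.1)
  step 1: (λ.λ.1) (λ.λ.1)
  step 2: λ.λ.λ.1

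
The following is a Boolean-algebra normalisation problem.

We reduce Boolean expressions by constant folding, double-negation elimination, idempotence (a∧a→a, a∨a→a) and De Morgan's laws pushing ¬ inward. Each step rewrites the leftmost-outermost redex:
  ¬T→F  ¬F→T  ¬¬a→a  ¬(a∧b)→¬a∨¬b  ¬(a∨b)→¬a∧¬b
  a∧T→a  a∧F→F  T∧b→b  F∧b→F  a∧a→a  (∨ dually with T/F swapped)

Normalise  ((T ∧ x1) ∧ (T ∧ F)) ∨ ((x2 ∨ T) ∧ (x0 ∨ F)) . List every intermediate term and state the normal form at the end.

  start: ((T ∧ x1) ∧ (T ∧ F)) ∨ ((x2 ∨ T) ∧ (x0 ∨ F))
  [1] (x1 ∧ (T ∧ F)) ∨ ((x2 ∨ T) ∧ (x0 ∨ F))
  [2] (x1 ∧ F) ∨ ((x2 ∨ T) ∧ (x0 ∨ F))
  [3] F ∨ ((x2 ∨ T) ∧ (x0 ∨ F))
  [4] (x2 ∨ T) ∧ (x0 ∨ F)
  [5] T ∧ (x0 ∨ F)
  [6] x0 ∨ F
  [7] x0

Answer: normal form = x0  (in 7 steps)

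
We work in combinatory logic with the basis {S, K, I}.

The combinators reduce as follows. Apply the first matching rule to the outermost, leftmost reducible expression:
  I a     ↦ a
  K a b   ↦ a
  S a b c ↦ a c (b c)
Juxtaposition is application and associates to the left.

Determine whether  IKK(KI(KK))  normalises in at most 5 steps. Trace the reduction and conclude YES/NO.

Answer: YES — reaches normal form K in 2 ≤ 5 steps

Reduction:
  start: IKK(KI(KK))
  →1  KK(KI(KK))
  →2  K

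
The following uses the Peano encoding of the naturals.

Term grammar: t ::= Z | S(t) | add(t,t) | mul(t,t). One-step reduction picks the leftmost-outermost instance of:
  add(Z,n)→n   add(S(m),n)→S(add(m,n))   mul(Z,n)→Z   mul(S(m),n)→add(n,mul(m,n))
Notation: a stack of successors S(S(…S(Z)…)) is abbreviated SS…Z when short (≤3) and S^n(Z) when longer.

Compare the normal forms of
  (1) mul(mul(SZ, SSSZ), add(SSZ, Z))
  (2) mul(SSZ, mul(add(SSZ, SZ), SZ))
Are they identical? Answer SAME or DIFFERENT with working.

Term A:
  start: mul(mul(SZ, SSSZ), add(SSZ, Z))
  step 1: mul(add(SSSZ, mul(Z, SSSZ)), add(SSZ, Z))
  step 2: mul(S(add(SSZ, mul(Z, SSSZ))), add(SSZ, Z))
  step 3: add(add(SSZ, Z), mul(add(SSZ, mul(Z, SSSZ)), add(SSZ, Z)))
  step 4: add(S(add(SZ, Z)), mul(add(SSZ, mul(Z, SSSZ)), add(SSZ, Z)))
  step 5: S(add(add(SZ, Z), mul(add(SSZ, mul(Z, SSSZ)), add(SSZ, Z))))
  step 6: S(add(S(add(Z, Z)), mul(add(SSZ, mul(Z, SSSZ)), add(SSZ, Z))))
  step 7: S(S(add(add(Z, Z), mul(add(SSZ, mul(Z, SSSZ)), add(SSZ, Z)))))
  step 8: S(S(add(Z, mul(add(SSZ, mul(Z, SSSZ)), add(SSZ, Z)))))
  step 9: S(S(mul(add(SSZ, mul(Z, SSSZ)), add(SSZ, Z))))
  step 10: S(S(mul(S(add(SZ, mul(Z, SSSZ))), add(SSZ, Z))))
  step 11: S(S(add(add(SSZ, Z), mul(add(SZ, mul(Z, SSSZ)), add(SSZ, Z)))))
  step 12: S(S(add(S(add(SZ, Z)), mul(add(SZ, mul(Z, SSSZ)), add(SSZ, Z)))))
  step 13: S(S(S(add(add(SZ, Z), mul(add(SZ, mul(Z, SSSZ)), add(SSZ, Z))))))
  step 14: S(S(S(add(S(add(Z, Z)), mul(add(SZ, mul(Z, SSSZ)), add(SSZ, Z))))))
  step 15: S(S(S(S(add(add(Z, Z), mul(add(SZ, mul(Z, SSSZ)), add(SSZ, Z)))))))
  step 16: S(S(S(S(add(Z, mul(add(SZ, mul(Z, SSSZ)), add(SSZ, Z)))))))
  step 17: S(S(S(S(mul(add(SZ, mul(Z, SSSZ)), add(SSZ, Z))))))
  step 18: S(S(S(S(mul(S(add(Z, mul(Z, SSSZ))), add(SSZ, Z))))))
  step 19: S(S(S(S(add(add(SSZ, Z), mul(add(Z, mul(Z, SSSZ)), add(SSZ, Z)))))))
  step 20: S(S(S(S(add(S(add(SZ, Z)), mul(add(Z, mul(Z, SSSZ)), add(SSZ, Z)))))))
  step 21: S(S(S(S(S(add(add(SZ, Z), mul(add(Z, mul(Z, SSSZ)), add(SSZ, Z))))))))
  step 22: S(S(S(S(S(add(S(add(Z, Z)), mul(add(Z, mul(Z, SSSZ)), add(SSZ, Z))))))))
  step 23: S(S(S(S(S(S(add(add(Z, Z), mul(add(Z, mul(Z, SSSZ)), add(SSZ, Z)))))))))
  step 24: S(S(S(S(S(S(add(Z, mul(add(Z, mul(Z, SSSZ)), add(SSZ, Z)))))))))
  step 25: S(S(S(S(S(S(mul(add(Z, mul(Z, SSSZ)), add(SSZ, Z))))))))
  step 26: S(S(S(S(S(S(mul(mul(Z, SSSZ), add(SSZ, Z))))))))
  step 27: S(S(S(S(S(S(mul(Z, add(SSZ, Z))))))))
  step 28: S^6(Z)

Term B:
  start: mul(SSZ, mul(add(SSZ, SZ), SZ))
  step 1: add(mul(add(SSZ, SZ), SZ), mul(SZ, mul(add(SSZ, SZ), SZ)))
  step 2: add(mul(S(add(SZ, SZ)), SZ), mul(SZ, mul(add(SSZ, SZ), SZ)))
  step 3: add(add(SZ, mul(add(SZ, SZ), SZ)), mul(SZ, mul(add(SSZ, SZ), SZ)))
  step 4: add(S(add(Z, mul(add(SZ, SZ), SZ))), mul(SZ, mul(add(SSZ, SZ), SZ)))
  step 5: S(add(add(Z, mul(add(SZ, SZ), SZ)), mul(SZ, mul(add(SSZ, SZ), SZ))))
  step 6: S(add(mul(add(SZ, SZ), SZ), mul(SZ, mul(add(SSZ, SZ), SZ))))
  step 7: S(add(mul(S(add(Z, SZ)), SZ), mul(SZ, mul(add(SSZ, SZ), SZ))))
  step 8: S(add(add(SZ, mul(add(Z, SZ), SZ)), mul(SZ, mul(add(SSZ, SZ), SZ))))
  step 9: S(add(S(add(Z, mul(add(Z, SZ), SZ))), mul(SZ, mul(add(SSZ, SZ), SZ))))
  step 10: S(S(add(add(Z, mul(add(Z, SZ), SZ)), mul(SZ, mul(add(SSZ, SZ), SZ)))))
  step 11: S(S(add(mul(add(Z, SZ), SZ), mul(SZ, mul(add(SSZ, SZ), SZ)))))
  step 12: S(S(add(mul(SZ, SZ), mul(SZ, mul(add(SSZ, SZ), SZ)))))
  step 13: S(S(add(add(SZ, mul(Z, SZ)), mul(SZ, mul(add(SSZ, SZ), SZ)))))
  step 14: S(S(add(S(add(Z, mul(Z, SZ))), mul(SZ, mul(add(SSZ, SZ), SZ)))))
  step 15: S(S(S(add(add(Z, mul(Z, SZ)), mul(SZ, mul(add(SSZ, SZ), SZ))))))
  step 16: S(S(S(add(mul(Z, SZ), mul(SZ, mul(add(SSZ, SZ), SZ))))))
  step 17: S(S(S(add(Z, mul(SZ, mul(add(SSZ, SZ), SZ))))))
  step 18: S(S(S(mul(SZ, mul(add(SSZ, SZ), SZ)))))
  step 19: S(S(S(add(mul(add(SSZ, SZ), SZ), mul(Z, mul(add(SSZ, SZ), SZ))))))
  step 20: S(S(S(add(mul(S(add(SZ, SZ)), SZ), mul(Z, mul(add(SSZ, SZ), SZ))))))
  step 21: S(S(S(add(add(SZ, mul(add(SZ, SZ), SZ)), mul(Z, mul(add(SSZ, SZ), SZ))))))
  step 22: S(S(S(add(S(add(Z, mul(add(SZ, SZ), SZ))), mul(Z, mul(add(SSZ, SZ), SZ))))))
  step 23: S(S(S(S(add(add(Z, mul(add(SZ, SZ), SZ)), mul(Z, mul(add(SSZ, SZ), SZ)))))))
  step 24: S(S(S(S(add(mul(add(SZ, SZ), SZ), mul(Z, mul(add(SSZ, SZ), SZ)))))))
  step 25: S(S(S(S(add(mul(S(add(Z, SZ)), SZ), mul(Z, mul(add(SSZ, SZ), SZ)))))))
  step 26: S(S(S(S(add(add(SZ, mul(add(Z, SZ), SZ)), mul(Z, mul(add(SSZ, SZ), SZ)))))))
  step 27: S(S(S(S(add(S(add(Z, mul(add(Z, SZ), SZ))), mul(Z, mul(add(SSZ, SZ), SZ)))))))
  step 28: S(S(S(S(S(add(add(Z, mul(add(Z, SZ), SZ)), mul(Z, mul(add(SSZ, SZ), SZ))))))))
  step 29: S(S(S(S(S(add(mul(add(Z, SZ), SZ), mul(Z, mul(add(SSZ, SZ), SZ))))))))
  step 30: S(S(S(S(S(add(mul(SZ, SZ), mul(Z, mul(add(SSZ, SZ), SZ))))))))
  step 31: S(S(S(S(S(add(add(SZ, mul(Z, SZ)), mul(Z, mul(add(SSZ, SZ), SZ))))))))
  step 32: S(S(S(S(S(add(S(add(Z, mul(Z, SZ))), mul(Z, mul(add(SSZ, SZ), SZ))))))))
  step 33: S(S(S(S(S(S(add(add(Z, mul(Z, SZ)), mul(Z, mul(add(SSZ, SZ), SZ)))))))))
  step 34: S(S(S(S(S(S(add(mul(Z, SZ), mul(Z, mul(add(SSZ, SZ), SZ)))))))))
  step 35: S(S(S(S(S(S(add(Z, mul(Z, mul(add(SSZ, SZ), SZ)))))))))
  step 36: S(S(S(S(S(S(mul(Z, mul(add(SSZ, SZ), SZ))))))))
  step 37: S^6(Z)

Answer: SAME — A ⇓ S^6(Z), B ⇓ S^6(Z)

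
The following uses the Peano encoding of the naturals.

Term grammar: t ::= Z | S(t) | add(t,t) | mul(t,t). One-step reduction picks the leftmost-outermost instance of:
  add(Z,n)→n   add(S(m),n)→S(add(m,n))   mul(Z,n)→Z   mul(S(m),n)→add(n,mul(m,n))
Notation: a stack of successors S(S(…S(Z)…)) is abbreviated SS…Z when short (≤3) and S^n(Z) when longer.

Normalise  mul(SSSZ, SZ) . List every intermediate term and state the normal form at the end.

Answer: normal form = SSSZ  (in 10 steps)

Working:
  start: mul(SSSZ, SZ)
  →1  add(SZ, mul(SSZ, SZ))
  →2  S(add(Z, mul(SSZ, SZ)))
  →3  S(mul(SSZ, SZ))
  →4  S(add(SZ, mul(SZ, SZ)))
  →5  S(S(add(Z, mul(SZ, SZ))))
  →6  S(S(mul(SZ, SZ)))
  →7  S(S(add(SZ, mul(Z, SZ))))
  →8  S(S(S(add(Z, mul(Z, SZ)))))
  →9  S(S(S(mul(Z, SZ))))
  →10  SSSZ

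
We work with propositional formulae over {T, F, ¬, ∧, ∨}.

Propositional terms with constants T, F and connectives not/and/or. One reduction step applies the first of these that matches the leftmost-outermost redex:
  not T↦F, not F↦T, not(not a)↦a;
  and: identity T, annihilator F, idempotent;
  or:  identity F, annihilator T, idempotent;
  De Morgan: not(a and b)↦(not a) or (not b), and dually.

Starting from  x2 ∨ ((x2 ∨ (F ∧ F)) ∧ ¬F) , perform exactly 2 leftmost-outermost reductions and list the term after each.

Answer: after 2 steps: x2 ∨ (x2 ∧ ¬F)

Reduction:
  start: x2 ∨ ((x2 ∨ (F ∧ F)) ∧ ¬F)
  →1  x2 ∨ ((x2 ∨ F) ∧ ¬F)
  →2  x2 ∨ (x2 ∧ ¬F)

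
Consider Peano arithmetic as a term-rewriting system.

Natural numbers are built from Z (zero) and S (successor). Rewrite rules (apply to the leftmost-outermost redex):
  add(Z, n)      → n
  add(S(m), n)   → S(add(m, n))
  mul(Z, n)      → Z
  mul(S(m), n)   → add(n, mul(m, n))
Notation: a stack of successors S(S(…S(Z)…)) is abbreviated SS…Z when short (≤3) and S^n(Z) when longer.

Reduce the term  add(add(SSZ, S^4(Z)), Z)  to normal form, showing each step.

  start: add(add(SSZ, S^4(Z)), Z)
  step 1: add(S(add(SZ, S^4(Z))), Z)
  step 2: S(add(add(SZ, S^4(Z)), Z))
  step 3: S(add(S(add(Z, S^4(Z))), Z))
  step 4: S(S(add(add(Z, S^4(Z)), Z)))
  step 5: S(S(add(S^4(Z), Z)))
  step 6: S(S(S(add(SSSZ, Z))))
  step 7: S(S(S(S(add(SSZ, Z)))))
  step 8: S(S(S(S(S(add(SZ, Z))))))
  step 9: S(S(S(S(S(S(add(Z, Z)))))))
  step 10: S^6(Z)

Answer: normal form = S^6(Z)  (in 10 steps)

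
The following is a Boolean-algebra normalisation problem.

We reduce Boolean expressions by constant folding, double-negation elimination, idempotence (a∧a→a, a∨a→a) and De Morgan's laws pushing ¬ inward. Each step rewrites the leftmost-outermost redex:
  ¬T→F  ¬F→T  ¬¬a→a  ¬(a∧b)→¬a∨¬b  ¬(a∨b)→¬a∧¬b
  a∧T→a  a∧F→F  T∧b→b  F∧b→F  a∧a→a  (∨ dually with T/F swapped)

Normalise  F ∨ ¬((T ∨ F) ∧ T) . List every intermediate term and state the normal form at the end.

  start: F ∨ ¬((T ∨ F) ∧ T)
  →1  ¬((T ∨ F) ∧ T)
  →2  ¬(T ∨ F) ∨ ¬T
  →3  (¬T ∧ ¬F) ∨ ¬T
  →4  (F ∧ ¬F) ∨ ¬T
  →5  F ∨ ¬T
  →6  ¬T
  →7  F

Answer: normal form = F  (in 7 steps)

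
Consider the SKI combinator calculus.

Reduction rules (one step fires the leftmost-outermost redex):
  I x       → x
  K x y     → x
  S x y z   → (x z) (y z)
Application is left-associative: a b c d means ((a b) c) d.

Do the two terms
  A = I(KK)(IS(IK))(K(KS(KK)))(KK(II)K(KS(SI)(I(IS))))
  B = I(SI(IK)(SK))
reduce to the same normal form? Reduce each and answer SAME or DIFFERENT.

Answer: DIFFERENT — A ⇓ KS, B ⇓ SK(K(SK))

Reduction:
Term A:
  start: I(KK)(IS(IK))(K(KS(KK)))(KK(II)K(KS(SI)(I(IS))))
  step 1: KK(IS(IK))(K(KS(KK)))(KK(II)K(KS(SI)(I(IS))))
  step 2: K(K(KS(KK)))(KK(II)K(KS(SI)(I(IS))))
  step 3: K(KS(KK))
  step 4: KS

Term B:
  start: I(SI(IK)(SK))
  step 1: SI(IK)(SK)
  step 2: I(SK)(IK(SK))
  step 3: SK(IK(SK))
  step 4: SK(K(SK))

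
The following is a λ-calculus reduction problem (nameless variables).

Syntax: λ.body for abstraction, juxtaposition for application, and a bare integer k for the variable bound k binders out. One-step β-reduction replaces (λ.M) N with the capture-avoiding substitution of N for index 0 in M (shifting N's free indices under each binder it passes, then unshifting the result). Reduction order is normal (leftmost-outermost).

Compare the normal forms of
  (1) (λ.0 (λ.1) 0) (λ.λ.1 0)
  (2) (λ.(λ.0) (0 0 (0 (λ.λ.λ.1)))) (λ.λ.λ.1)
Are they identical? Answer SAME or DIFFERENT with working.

Term A:
  start: (λ.0 (λ.1) 0) (λ.λ.1 0)
  →1  (λ.λ.1 0) (λ.λ.λ.1 0) (λ.λ.1 0)
  →2  (λ.(λ.λ.λ.1 0) 0) (λ.λ.1 0)
  →3  (λ.λ.λ.1 0) (λ.λ.1 0)
  →4  λ.λ.1 0

Term B:
  start: (λ.(λ.0) (0 0 (0 (λ.λ.λ.1)))) (λ.λ.λ.1)
  →1  (λ.0) ((λ.λ.λ.1) (λ.λ.λ.1) ((λ.λ.λ.1) (λ.λ.λ.1)))
  →2  (λ.λ.λ.1) (λ.λ.λ.1) ((λ.λ.λ.1) (λ.λ.λ.1))
  →3  (λ.λ.1) ((λ.λ.λ.1) (λ.λ.λ.1))
  →4  λ.(λ.λ.λ.1) (λ.λ.λ.1)
  →5  λ.λ.λ.1

Answer: DIFFERENT — A ⇓ λ.λ.1 0, B ⇓ λ.λ.λ.1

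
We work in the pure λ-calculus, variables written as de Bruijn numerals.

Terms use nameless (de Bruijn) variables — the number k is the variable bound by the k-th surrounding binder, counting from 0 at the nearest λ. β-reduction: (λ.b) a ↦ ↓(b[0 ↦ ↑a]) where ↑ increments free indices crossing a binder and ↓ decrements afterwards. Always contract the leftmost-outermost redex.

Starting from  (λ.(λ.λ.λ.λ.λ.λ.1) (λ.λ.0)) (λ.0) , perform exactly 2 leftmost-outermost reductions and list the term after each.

Answer: after 2 steps: λ.λ.λ.λ.λ.1

Working:
  start: (λ.(λ.λ.λ.λ.λ.λ.1) (λ.λ.0)) (λ.0)
  [1] (λ.λ.λ.λ.λ.λ.1) (λ.λ.0)
  [2] λ.λ.λ.λ.λ.1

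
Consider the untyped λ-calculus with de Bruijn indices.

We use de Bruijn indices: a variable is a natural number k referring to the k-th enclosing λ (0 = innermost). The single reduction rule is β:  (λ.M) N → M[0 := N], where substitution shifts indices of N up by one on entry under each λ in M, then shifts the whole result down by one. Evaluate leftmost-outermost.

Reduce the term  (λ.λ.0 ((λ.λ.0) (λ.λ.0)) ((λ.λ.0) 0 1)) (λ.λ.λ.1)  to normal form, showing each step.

  start: (λ.λ.0 ((λ.λ.0) (λ.λ.0)) ((λ.λ.0) 0 1)) (λ.λ.λ.1)
  step 1: λ.0 ((λ.λ.0) (λ.λ.0)) ((λ.λ.0) 0 (λ.λ.λ.1))
  step 2: λ.0 (λ.0) ((λ.λ.0) 0 (λ.λ.λ.1))
  step 3: λ.0 (λ.0) ((λ.0) (λ.λ.λ.1))
  step 4: λ.0 (λ.0) (λ.λ.λ.1)

Answer: normal form = λ.0 (λ.0) (λ.λ.λ.1)  (in 4 steps)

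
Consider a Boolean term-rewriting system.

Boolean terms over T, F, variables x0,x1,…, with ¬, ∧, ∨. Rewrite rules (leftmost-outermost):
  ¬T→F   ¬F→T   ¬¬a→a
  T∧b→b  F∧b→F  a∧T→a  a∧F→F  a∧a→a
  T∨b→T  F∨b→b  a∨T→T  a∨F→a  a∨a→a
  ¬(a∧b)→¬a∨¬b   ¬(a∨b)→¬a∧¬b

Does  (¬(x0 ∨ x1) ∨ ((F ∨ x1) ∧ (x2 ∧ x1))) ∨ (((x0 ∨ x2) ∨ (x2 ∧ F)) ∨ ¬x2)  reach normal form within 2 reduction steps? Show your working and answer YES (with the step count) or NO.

Answer: NO — after 2 steps the term is ((¬x0 ∧ ¬x1) ∨ (x1 ∧ (x2 ∧ x1))) ∨ (((x0 ∨ x2) ∨ (x2 ∧ F)) ∨ ¬x2), not yet normal

Working:
  start: (¬(x0 ∨ x1) ∨ ((F ∨ x1) ∧ (x2 ∧ x1))) ∨ (((x0 ∨ x2) ∨ (x2 ∧ F)) ∨ ¬x2)
  [1] ((¬x0 ∧ ¬x1) ∨ ((F ∨ x1) ∧ (x2 ∧ x1))) ∨ (((x0 ∨ x2) ∨ (x2 ∧ F)) ∨ ¬x2)
  [2] ((¬x0 ∧ ¬x1) ∨ (x1 ∧ (x2 ∧ x1))) ∨ (((x0 ∨ x2) ∨ (x2 ∧ F)) ∨ ¬x2)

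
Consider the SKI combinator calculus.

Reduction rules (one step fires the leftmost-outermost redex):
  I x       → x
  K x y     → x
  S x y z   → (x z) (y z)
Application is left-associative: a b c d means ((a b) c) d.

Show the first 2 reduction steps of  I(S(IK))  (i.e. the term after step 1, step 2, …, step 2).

Answer: after 2 steps: SK

Working:
  start: I(S(IK))
  step 1: S(IK)
  step 2: SK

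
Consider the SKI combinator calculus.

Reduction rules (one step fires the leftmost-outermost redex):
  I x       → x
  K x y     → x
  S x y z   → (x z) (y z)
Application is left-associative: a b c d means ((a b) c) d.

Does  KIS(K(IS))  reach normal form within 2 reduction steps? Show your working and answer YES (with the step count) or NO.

  start: KIS(K(IS))
  step 1: I(K(IS))
  step 2: K(IS)

Answer: NO — after 2 steps the term is K(IS), not yet normal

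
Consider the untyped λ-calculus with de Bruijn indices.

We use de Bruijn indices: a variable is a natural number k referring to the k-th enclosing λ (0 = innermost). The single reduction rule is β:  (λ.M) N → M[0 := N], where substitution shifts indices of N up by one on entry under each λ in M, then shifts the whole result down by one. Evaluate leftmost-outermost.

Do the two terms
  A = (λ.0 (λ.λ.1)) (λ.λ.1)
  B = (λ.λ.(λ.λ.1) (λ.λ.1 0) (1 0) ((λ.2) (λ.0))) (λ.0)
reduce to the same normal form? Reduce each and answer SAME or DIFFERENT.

Term A:
  start: (λ.0 (λ.λ.1)) (λ.λ.1)
  step 1: (λ.λ.1) (λ.λ.1)
  step 2: λ.λ.λ.1

Term B:
  start: (λ.λ.(λ.λ.1) (λ.λ.1 0) (1 0) ((λ.2) (λ.0))) (λ.0)
  step 1: λ.(λ.λ.1) (λ.λ.1 0) ((λ.0) 0) ((λ.λ.0) (λ.0))
  step 2: λ.(λ.λ.λ.1 0) ((λ.0) 0) ((λ.λ.0) (λ.0))
  step 3: λ.(λ.λ.1 0) ((λ.λ.0) (λ.0))
  step 4: λ.λ.(λ.λ.0) (λ.0) 0
  step 5: λ.λ.(λ.0) 0
  step 6: λ.λ.0

Answer: DIFFERENT — A ⇓ λ.λ.λ.1, B ⇓ λ.λ.0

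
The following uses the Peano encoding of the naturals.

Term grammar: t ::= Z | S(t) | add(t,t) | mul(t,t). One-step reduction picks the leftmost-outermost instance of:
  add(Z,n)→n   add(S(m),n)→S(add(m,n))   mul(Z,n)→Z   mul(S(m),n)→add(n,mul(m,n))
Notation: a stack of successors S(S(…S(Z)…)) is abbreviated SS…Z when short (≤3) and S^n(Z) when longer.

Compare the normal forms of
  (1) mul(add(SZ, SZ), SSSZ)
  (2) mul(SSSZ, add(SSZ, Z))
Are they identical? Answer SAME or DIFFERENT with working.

Term A:
  start: mul(add(SZ, SZ), SSSZ)
  step 1: mul(S(add(Z, SZ)), SSSZ)
  step 2: add(SSSZ, mul(add(Z, SZ), SSSZ))
  step 3: S(add(SSZ, mul(add(Z, SZ), SSSZ)))
  step 4: S(S(add(SZ, mul(add(Z, SZ), SSSZ))))
  step 5: S(S(S(add(Z, mul(add(Z, SZ), SSSZ)))))
  step 6: S(S(S(mul(add(Z, SZ), SSSZ))))
  step 7: S(S(S(mul(SZ, SSSZ))))
  step 8: S(S(S(add(SSSZ, mul(Z, SSSZ)))))
  step 9: S(S(S(S(add(SSZ, mul(Z, SSSZ))))))
  step 10: S(S(S(S(S(add(SZ, mul(Z, SSSZ)))))))
  step 11: S(S(S(S(S(S(add(Z, mul(Z, SSSZ))))))))
  step 12: S(S(S(S(S(S(mul(Z, SSSZ)))))))
  step 13: S^6(Z)

Term B:
  start: mul(SSSZ, add(SSZ, Z))
  step 1: add(add(SSZ, Z), mul(SSZ, add(SSZ, Z)))
  step 2: add(S(add(SZ, Z)), mul(SSZ, add(SSZ, Z)))
  step 3: S(add(add(SZ, Z), mul(SSZ, add(SSZ, Z))))
  step 4: S(add(S(add(Z, Z)), mul(SSZ, add(SSZ, Z))))
  step 5: S(S(add(add(Z, Z), mul(SSZ, add(SSZ, Z)))))
  step 6: S(S(add(Z, mul(SSZ, add(SSZ, Z)))))
  step 7: S(S(mul(SSZ, add(SSZ, Z))))
  step 8: S(S(add(add(SSZ, Z), mul(SZ, add(SSZ, Z)))))
  step 9: S(S(add(S(add(SZ, Z)), mul(SZ, add(SSZ, Z)))))
  step 10: S(S(S(add(add(SZ, Z), mul(SZ, add(SSZ, Z))))))
  step 11: S(S(S(add(S(add(Z, Z)), mul(SZ, add(SSZ, Z))))))
  step 12: S(S(S(S(add(add(Z, Z), mul(SZ, add(SSZ, Z)))))))
  step 13: S(S(S(S(add(Z, mul(SZ, add(SSZ, Z)))))))
  step 14: S(S(S(S(mul(SZ, add(SSZ, Z))))))
  step 15: S(S(S(S(add(add(SSZ, Z), mul(Z, add(SSZ, Z)))))))
  step 16: S(S(S(S(add(S(add(SZ, Z)), mul(Z, add(SSZ, Z)))))))
  step 17: S(S(S(S(S(add(add(SZ, Z), mul(Z, add(SSZ, Z))))))))
  step 18: S(S(S(S(S(add(S(add(Z, Z)), mul(Z, add(SSZ, Z))))))))
  step 19: S(S(S(S(S(S(add(add(Z, Z), mul(Z, add(SSZ, Z)))))))))
  step 20: S(S(S(S(S(S(add(Z, mul(Z, add(SSZ, Z)))))))))
  step 21: S(S(S(S(S(S(mul(Z, add(SSZ, Z))))))))
  step 22: S^6(Z)

Answer: SAME — A ⇓ S^6(Z), B ⇓ S^6(Z)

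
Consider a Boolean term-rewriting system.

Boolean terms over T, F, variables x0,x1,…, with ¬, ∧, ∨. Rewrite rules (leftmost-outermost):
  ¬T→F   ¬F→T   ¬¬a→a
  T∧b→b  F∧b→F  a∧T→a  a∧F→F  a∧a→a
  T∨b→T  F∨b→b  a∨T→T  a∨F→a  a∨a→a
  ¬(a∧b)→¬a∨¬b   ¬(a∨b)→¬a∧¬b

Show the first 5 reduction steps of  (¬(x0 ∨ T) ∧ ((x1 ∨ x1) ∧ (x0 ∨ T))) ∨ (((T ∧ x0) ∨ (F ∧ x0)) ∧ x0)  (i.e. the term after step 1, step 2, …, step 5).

Answer: after 5 steps: ((T ∧ x0) ∨ (F ∧ x0)) ∧ x0

Reduction:
  start: (¬(x0 ∨ T) ∧ ((x1 ∨ x1) ∧ (x0 ∨ T))) ∨ (((T ∧ x0) ∨ (F ∧ x0)) ∧ x0)
  →1  ((¬x0 ∧ ¬T) ∧ ((x1 ∨ x1) ∧ (x0 ∨ T))) ∨ (((T ∧ x0) ∨ (F ∧ x0)) ∧ x0)
  →2  ((¬x0 ∧ F) ∧ ((x1 ∨ x1) ∧ (x0 ∨ T))) ∨ (((T ∧ x0) ∨ (F ∧ x0)) ∧ x0)
  →3  (F ∧ ((x1 ∨ x1) ∧ (x0 ∨ T))) ∨ (((T ∧ x0) ∨ (F ∧ x0)) ∧ x0)
  →4  F ∨ (((T ∧ x0) ∨ (F ∧ x0)) ∧ x0)
  →5  ((T ∧ x0) ∨ (F ∧ x0)) ∧ x0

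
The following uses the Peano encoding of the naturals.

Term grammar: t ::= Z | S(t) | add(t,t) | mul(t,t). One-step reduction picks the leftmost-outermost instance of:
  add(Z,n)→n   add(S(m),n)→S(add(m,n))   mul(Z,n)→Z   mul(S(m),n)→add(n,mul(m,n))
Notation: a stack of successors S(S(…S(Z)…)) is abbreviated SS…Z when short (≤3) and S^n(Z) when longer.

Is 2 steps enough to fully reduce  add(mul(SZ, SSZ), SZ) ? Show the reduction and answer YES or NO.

  start: add(mul(SZ, SSZ), SZ)
  [1] add(add(SSZ, mul(Z, SSZ)), SZ)
  [2] add(S(add(SZ, mul(Z, SSZ))), SZ)

Answer: NO — after 2 steps the term is add(S(add(SZ, mul(Z, SSZ))), SZ), not yet normal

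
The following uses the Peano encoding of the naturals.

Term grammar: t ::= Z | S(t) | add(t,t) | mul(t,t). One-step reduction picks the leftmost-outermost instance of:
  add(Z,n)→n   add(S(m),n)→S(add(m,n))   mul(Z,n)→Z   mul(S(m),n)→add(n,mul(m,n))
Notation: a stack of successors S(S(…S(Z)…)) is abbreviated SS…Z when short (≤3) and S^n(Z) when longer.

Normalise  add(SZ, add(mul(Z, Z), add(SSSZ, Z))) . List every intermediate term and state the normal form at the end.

Answer: normal form = S^4(Z)  (in 8 steps)

Derivation:
  start: add(SZ, add(mul(Z, Z), add(SSSZ, Z)))
  [1] S(add(Z, add(mul(Z, Z), add(SSSZ, Z))))
  [2] S(add(mul(Z, Z), add(SSSZ, Z)))
  [3] S(add(Z, add(SSSZ, Z)))
  [4] S(add(SSSZ, Z))
  [5] S(S(add(SSZ, Z)))
  [6] S(S(S(add(SZ, Z))))
  [7] S(S(S(S(add(Z, Z)))))
  [8] S^4(Z)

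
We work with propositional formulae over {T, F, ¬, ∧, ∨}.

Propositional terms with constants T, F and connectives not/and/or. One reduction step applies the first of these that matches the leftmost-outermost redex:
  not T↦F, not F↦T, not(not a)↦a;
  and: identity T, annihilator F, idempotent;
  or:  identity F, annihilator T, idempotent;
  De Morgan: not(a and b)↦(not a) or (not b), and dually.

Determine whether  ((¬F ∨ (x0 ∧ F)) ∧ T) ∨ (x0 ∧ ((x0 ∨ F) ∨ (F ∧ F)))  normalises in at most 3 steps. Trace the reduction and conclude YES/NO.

  start: ((¬F ∨ (x0 ∧ F)) ∧ T) ∨ (x0 ∧ ((x0 ∨ F) ∨ (F ∧ F)))
  →1  (¬F ∨ (x0 ∧ F)) ∨ (x0 ∧ ((x0 ∨ F) ∨ (F ∧ F)))
  →2  (T ∨ (x0 ∧ F)) ∨ (x0 ∧ ((x0 ∨ F) ∨ (F ∧ F)))
  →3  T ∨ (x0 ∧ ((x0 ∨ F) ∨ (F ∧ F)))

Answer: NO — after 3 steps the term is T ∨ (x0 ∧ ((x0 ∨ F) ∨ (F ∧ F))), not yet normal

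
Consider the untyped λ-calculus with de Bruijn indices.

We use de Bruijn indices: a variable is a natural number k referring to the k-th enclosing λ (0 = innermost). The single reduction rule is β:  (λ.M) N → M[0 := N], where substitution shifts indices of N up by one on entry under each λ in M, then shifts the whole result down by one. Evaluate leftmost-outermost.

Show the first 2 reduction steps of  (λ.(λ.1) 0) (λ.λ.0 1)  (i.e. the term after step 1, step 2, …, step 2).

Answer: after 2 steps: λ.λ.0 1

Derivation:
  start: (λ.(λ.1) 0) (λ.λ.0 1)
  →1  (λ.λ.λ.0 1) (λ.λ.0 1)
  →2  λ.λ.0 1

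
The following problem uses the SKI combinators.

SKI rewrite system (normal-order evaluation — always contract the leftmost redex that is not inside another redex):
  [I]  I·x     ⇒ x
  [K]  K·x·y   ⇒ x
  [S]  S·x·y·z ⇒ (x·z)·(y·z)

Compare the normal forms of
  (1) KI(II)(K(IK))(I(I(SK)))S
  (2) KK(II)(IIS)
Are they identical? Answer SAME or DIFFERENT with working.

Answer: SAME — A ⇓ KS, B ⇓ KS

Derivation:
Term A:
  start: KI(II)(K(IK))(I(I(SK)))S
  [1] I(K(IK))(I(I(SK)))S
  [2] K(IK)(I(I(SK)))S
  [3] IKS
  [4] KS

Term B:
  start: KK(II)(IIS)
  [1] K(IIS)
  [2] K(IS)
  [3] KS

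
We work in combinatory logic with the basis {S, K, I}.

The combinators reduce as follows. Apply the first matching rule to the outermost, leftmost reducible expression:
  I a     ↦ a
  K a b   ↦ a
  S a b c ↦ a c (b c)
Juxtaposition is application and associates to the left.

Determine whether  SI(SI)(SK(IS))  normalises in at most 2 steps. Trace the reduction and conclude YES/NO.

Answer: NO — after 2 steps the term is SK(IS)(SI(SK(IS))), not yet normal

Reduction:
  start: SI(SI)(SK(IS))
  →1  I(SK(IS))(SI(SK(IS)))
  →2  SK(IS)(SI(SK(IS)))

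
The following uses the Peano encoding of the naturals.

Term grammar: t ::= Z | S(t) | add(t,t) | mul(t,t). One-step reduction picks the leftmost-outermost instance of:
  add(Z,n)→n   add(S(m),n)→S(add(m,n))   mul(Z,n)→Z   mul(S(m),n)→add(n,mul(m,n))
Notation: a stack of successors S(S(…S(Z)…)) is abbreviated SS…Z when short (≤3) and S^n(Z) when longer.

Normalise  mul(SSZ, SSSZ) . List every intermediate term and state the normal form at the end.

  start: mul(SSZ, SSSZ)
  [1] add(SSSZ, mul(SZ, SSSZ))
  [2] S(add(SSZ, mul(SZ, SSSZ)))
  [3] S(S(add(SZ, mul(SZ, SSSZ))))
  [4] S(S(S(add(Z, mul(SZ, SSSZ)))))
  [5] S(S(S(mul(SZ, SSSZ))))
  [6] S(S(S(add(SSSZ, mul(Z, SSSZ)))))
  [7] S(S(S(S(add(SSZ, mul(Z, SSSZ))))))
  [8] S(S(S(S(S(add(SZ, mul(Z, SSSZ)))))))
  [9] S(S(S(S(S(S(add(Z, mul(Z, SSSZ))))))))
  [10] S(S(S(S(S(S(mul(Z, SSSZ)))))))
  [11] S^6(Z)

Answer: normal form = S^6(Z)  (in 11 steps)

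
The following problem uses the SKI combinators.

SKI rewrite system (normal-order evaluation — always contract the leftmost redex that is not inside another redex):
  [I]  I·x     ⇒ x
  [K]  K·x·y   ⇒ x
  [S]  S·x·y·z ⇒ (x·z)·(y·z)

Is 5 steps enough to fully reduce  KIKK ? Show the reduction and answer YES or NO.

Answer: YES — reaches normal form K in 2 ≤ 5 steps

Derivation:
  start: KIKK
  [1] IK
  [2] K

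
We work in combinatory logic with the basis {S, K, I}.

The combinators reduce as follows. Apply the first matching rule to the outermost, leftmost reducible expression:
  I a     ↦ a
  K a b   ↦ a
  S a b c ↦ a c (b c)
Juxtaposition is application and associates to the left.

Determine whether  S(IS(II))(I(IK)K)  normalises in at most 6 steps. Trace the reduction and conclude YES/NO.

  start: S(IS(II))(I(IK)K)
  [1] S(S(II))(I(IK)K)
  [2] S(SI)(I(IK)K)
  [3] S(SI)(IKK)
  [4] S(SI)(KK)

Answer: YES — reaches normal form S(SI)(KK) in 4 ≤ 6 steps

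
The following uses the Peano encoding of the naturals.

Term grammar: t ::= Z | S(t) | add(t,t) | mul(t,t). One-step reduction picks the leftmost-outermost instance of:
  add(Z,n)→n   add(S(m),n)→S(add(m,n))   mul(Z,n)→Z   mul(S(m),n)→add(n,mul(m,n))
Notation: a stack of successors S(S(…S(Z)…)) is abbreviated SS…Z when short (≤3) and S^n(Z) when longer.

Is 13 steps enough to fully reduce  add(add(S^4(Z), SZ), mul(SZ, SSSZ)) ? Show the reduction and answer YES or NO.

  start: add(add(S^4(Z), SZ), mul(SZ, SSSZ))
  step 1: add(S(add(SSSZ, SZ)), mul(SZ, SSSZ))
  step 2: S(add(add(SSSZ, SZ), mul(SZ, SSSZ)))
  step 3: S(add(S(add(SSZ, SZ)), mul(SZ, SSSZ)))
  step 4: S(S(add(add(SSZ, SZ), mul(SZ, SSSZ))))
  step 5: S(S(add(S(add(SZ, SZ)), mul(SZ, SSSZ))))
  step 6: S(S(S(add(add(SZ, SZ), mul(SZ, SSSZ)))))
  step 7: S(S(S(add(S(add(Z, SZ)), mul(SZ, SSSZ)))))
  step 8: S(S(S(S(add(add(Z, SZ), mul(SZ, SSSZ))))))
  step 9: S(S(S(S(add(SZ, mul(SZ, SSSZ))))))
  step 10: S(S(S(S(S(add(Z, mul(SZ, SSSZ)))))))
  step 11: S(S(S(S(S(mul(SZ, SSSZ))))))
  step 12: S(S(S(S(S(add(SSSZ, mul(Z, SSSZ)))))))
  step 13: S(S(S(S(S(S(add(SSZ, mul(Z, SSSZ))))))))

Answer: NO — after 13 steps the term is S(S(S(S(S(S(add(SSZ, mul(Z, SSSZ)))))))), not yet normal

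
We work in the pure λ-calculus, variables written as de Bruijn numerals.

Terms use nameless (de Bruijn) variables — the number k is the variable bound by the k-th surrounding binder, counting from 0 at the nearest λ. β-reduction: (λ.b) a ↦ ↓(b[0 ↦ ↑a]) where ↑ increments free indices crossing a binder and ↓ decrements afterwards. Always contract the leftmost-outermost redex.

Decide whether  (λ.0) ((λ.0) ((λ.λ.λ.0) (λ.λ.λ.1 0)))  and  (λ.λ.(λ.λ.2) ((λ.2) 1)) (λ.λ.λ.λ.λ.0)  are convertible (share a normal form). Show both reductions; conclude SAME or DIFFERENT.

Answer: DIFFERENT — A ⇓ λ.λ.0, B ⇓ λ.λ.1

Working:
Term A:
  start: (λ.0) ((λ.0) ((λ.λ.λ.0) (λ.λ.λ.1 0)))
  [1] (λ.0) ((λ.λ.λ.0) (λ.λ.λ.1 0))
  [2] (λ.λ.λ.0) (λ.λ.λ.1 0)
  [3] λ.λ.0

Term B:
  start: (λ.λ.(λ.λ.2) ((λ.2) 1)) (λ.λ.λ.λ.λ.0)
  [1] λ.(λ.λ.2) ((λ.λ.λ.λ.λ.λ.0) (λ.λ.λ.λ.λ.0))
  [2] λ.λ.1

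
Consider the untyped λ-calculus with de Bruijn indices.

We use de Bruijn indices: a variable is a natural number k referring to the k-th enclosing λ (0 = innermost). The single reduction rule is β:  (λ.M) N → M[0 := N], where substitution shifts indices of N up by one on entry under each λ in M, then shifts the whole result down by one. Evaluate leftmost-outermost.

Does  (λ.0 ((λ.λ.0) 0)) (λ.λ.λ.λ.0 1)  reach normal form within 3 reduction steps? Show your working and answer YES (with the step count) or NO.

  start: (λ.0 ((λ.λ.0) 0)) (λ.λ.λ.λ.0 1)
  step 1: (λ.λ.λ.λ.0 1) ((λ.λ.0) (λ.λ.λ.λ.0 1))
  step 2: λ.λ.λ.0 1

Answer: YES — reaches normal form λ.λ.λ.0 1 in 2 ≤ 3 steps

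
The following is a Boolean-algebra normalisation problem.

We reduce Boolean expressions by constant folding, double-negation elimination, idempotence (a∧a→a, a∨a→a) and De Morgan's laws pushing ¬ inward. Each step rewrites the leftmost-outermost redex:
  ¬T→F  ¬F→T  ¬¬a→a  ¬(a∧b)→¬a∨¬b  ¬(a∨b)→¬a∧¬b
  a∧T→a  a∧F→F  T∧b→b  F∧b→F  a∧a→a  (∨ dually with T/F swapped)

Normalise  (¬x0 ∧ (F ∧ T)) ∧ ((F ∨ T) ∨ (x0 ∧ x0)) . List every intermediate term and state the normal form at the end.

Answer: normal form = F  (in 3 steps)

Reduction:
  start: (¬x0 ∧ (F ∧ T)) ∧ ((F ∨ T) ∨ (x0 ∧ x0))
  [1] (¬x0 ∧ F) ∧ ((F ∨ T) ∨ (x0 ∧ x0))
  [2] F ∧ ((F ∨ T) ∨ (x0 ∧ x0))
  [3] F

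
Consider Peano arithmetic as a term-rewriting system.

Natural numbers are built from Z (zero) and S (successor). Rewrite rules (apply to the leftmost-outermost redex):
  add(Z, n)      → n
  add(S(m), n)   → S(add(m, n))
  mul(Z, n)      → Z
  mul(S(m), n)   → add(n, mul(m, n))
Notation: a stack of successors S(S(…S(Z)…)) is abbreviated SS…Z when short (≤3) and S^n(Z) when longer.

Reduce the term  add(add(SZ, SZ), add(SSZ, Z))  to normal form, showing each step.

  start: add(add(SZ, SZ), add(SSZ, Z))
  step 1: add(S(add(Z, SZ)), add(SSZ, Z))
  step 2: S(add(add(Z, SZ), add(SSZ, Z)))
  step 3: S(add(SZ, add(SSZ, Z)))
  step 4: S(S(add(Z, add(SSZ, Z))))
  step 5: S(S(add(SSZ, Z)))
  step 6: S(S(S(add(SZ, Z))))
  step 7: S(S(S(S(add(Z, Z)))))
  step 8: S^4(Z)

Answer: normal form = S^4(Z)  (in 8 steps)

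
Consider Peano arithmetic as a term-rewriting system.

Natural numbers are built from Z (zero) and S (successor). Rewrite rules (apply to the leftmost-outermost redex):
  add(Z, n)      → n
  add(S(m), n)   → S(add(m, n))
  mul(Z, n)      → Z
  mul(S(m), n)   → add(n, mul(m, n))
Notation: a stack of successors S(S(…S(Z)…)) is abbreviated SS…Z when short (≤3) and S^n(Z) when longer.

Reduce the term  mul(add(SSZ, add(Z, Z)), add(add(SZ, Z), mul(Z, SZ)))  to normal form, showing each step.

Answer: normal form = SSZ  (in 21 steps)

Reduction:
  start: mul(add(SSZ, add(Z, Z)), add(add(SZ, Z), mul(Z, SZ)))
  →1  mul(S(add(SZ, add(Z, Z))), add(add(SZ, Z), mul(Z, SZ)))
  →2  add(add(add(SZ, Z), mul(Z, SZ)), mul(add(SZ, add(Z, Z)), add(add(SZ, Z), mul(Z, SZ))))
  →3  add(add(S(add(Z, Z)), mul(Z, SZ)), mul(add(SZ, add(Z, Z)), add(add(SZ, Z), mul(Z, SZ))))
  →4  add(S(add(add(Z, Z), mul(Z, SZ))), mul(add(SZ, add(Z, Z)), add(add(SZ, Z), mul(Z, SZ))))
  →5  S(add(add(add(Z, Z), mul(Z, SZ)), mul(add(SZ, add(Z, Z)), add(add(SZ, Z), mul(Z, SZ)))))
  →6  S(add(add(Z, mul(Z, SZ)), mul(add(SZ, add(Z, Z)), add(add(SZ, Z), mul(Z, SZ)))))
  →7  S(add(mul(Z, SZ), mul(add(SZ, add(Z, Z)), add(add(SZ, Z), mul(Z, SZ)))))
  →8  S(add(Z, mul(add(SZ, add(Z, Z)), add(add(SZ, Z), mul(Z, SZ)))))
  →9  S(mul(add(SZ, add(Z, Z)), add(add(SZ, Z), mul(Z, SZ))))
  →10  S(mul(S(add(Z, add(Z, Z))), add(add(SZ, Z), mul(Z, SZ))))
  →11  S(add(add(add(SZ, Z), mul(Z, SZ)), mul(add(Z, add(Z, Z)), add(add(SZ, Z), mul(Z, SZ)))))
  →12  S(add(add(S(add(Z, Z)), mul(Z, SZ)), mul(add(Z, add(Z, Z)), add(add(SZ, Z), mul(Z, SZ)))))
  →13  S(add(S(add(add(Z, Z), mul(Z, SZ))), mul(add(Z, add(Z, Z)), add(add(SZ, Z), mul(Z, SZ)))))
  →14  S(S(add(add(add(Z, Z), mul(Z, SZ)), mul(add(Z, add(Z, Z)), add(add(SZ, Z), mul(Z, SZ))))))
  →15  S(S(add(add(Z, mul(Z, SZ)), mul(add(Z, add(Z, Z)), add(add(SZ, Z), mul(Z, SZ))))))
  →16  S(S(add(mul(Z, SZ), mul(add(Z, add(Z, Z)), add(add(SZ, Z), mul(Z, SZ))))))
  →17  S(S(add(Z, mul(add(Z, add(Z, Z)), add(add(SZ, Z), mul(Z, SZ))))))
  →18  S(S(mul(add(Z, add(Z, Z)), add(add(SZ, Z), mul(Z, SZ)))))
  →19  S(S(mul(add(Z, Z), add(add(SZ, Z), mul(Z, SZ)))))
  →20  S(S(mul(Z, add(add(SZ, Z), mul(Z, SZ)))))
  →21  SSZ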